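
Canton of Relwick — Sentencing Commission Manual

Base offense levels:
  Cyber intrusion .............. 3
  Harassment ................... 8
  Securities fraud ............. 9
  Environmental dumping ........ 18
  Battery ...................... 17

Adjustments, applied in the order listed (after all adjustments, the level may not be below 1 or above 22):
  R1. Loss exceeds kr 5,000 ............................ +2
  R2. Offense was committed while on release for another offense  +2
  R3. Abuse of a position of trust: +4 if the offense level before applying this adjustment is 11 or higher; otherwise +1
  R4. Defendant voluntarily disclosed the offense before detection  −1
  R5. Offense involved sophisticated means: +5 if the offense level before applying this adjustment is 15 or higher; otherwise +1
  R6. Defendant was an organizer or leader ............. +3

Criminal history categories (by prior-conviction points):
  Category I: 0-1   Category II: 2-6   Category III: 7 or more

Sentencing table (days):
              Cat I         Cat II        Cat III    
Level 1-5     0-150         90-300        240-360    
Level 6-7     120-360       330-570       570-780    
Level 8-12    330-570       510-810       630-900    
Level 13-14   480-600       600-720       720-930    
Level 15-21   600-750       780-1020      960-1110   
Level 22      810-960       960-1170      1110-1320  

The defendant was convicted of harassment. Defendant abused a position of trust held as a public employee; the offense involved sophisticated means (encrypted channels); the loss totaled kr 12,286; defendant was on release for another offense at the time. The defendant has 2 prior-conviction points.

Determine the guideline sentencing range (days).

Base offense level for harassment: 8.
R1 applies: 8 + 2 = 10.
R2 applies: 10 + 2 = 12.
R3 applies (level before this adjustment is 12 ≥ 11, so +4): 12 + 4 = 16.
R4 does not apply.
R5 applies (level before this adjustment is 16 ≥ 15, so +5): 16 + 5 = 21.
R6 does not apply.
Final offense level: 21.
Criminal history: 2 prior points → Category II (2-6).
Level 21 falls in the 15-21 band.
Grid: Level 15-21 × Category II = 780-1020 days.

780-1020 days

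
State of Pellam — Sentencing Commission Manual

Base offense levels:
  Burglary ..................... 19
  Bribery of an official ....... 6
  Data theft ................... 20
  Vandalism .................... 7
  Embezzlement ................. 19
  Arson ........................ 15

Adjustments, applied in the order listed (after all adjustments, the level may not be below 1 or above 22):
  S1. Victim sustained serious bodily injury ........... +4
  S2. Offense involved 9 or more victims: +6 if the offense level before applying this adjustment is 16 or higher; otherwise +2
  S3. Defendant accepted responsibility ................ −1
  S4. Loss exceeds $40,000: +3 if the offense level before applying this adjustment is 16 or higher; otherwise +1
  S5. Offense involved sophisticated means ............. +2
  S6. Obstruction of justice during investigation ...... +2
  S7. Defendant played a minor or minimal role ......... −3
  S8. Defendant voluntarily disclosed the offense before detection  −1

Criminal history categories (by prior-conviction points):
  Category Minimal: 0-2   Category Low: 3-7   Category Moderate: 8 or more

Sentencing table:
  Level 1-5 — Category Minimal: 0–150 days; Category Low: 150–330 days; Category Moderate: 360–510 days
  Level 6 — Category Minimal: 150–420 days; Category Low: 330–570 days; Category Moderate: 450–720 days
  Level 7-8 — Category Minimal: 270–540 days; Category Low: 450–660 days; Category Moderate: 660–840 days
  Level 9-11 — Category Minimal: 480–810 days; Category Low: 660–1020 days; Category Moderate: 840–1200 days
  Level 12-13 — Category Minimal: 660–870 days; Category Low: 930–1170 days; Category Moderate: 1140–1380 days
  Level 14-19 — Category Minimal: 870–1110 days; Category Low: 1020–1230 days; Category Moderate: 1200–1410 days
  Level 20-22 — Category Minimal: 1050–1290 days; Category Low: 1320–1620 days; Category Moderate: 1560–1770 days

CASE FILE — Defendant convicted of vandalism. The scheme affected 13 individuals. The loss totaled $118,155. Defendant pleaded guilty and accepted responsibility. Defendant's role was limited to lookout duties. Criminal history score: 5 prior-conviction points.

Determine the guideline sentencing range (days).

330-570 days

Base offense level for vandalism: 7.
S1 does not apply.
S2 applies (level before this adjustment is 7 < 16, so +2): 7 + 2 = 9.
S3 applies: 9 − 1 = 8.
S4 applies (level before this adjustment is 8 < 16, so +1): 8 + 1 = 9.
S6 does not apply.
S7 applies: 9 − 3 = 6.
Final offense level: 6.
Criminal history: 5 prior points → Category Low (3-7).
Level 6 falls in the 6 band.
Grid: Level 6 × Category Low = 330-570 days.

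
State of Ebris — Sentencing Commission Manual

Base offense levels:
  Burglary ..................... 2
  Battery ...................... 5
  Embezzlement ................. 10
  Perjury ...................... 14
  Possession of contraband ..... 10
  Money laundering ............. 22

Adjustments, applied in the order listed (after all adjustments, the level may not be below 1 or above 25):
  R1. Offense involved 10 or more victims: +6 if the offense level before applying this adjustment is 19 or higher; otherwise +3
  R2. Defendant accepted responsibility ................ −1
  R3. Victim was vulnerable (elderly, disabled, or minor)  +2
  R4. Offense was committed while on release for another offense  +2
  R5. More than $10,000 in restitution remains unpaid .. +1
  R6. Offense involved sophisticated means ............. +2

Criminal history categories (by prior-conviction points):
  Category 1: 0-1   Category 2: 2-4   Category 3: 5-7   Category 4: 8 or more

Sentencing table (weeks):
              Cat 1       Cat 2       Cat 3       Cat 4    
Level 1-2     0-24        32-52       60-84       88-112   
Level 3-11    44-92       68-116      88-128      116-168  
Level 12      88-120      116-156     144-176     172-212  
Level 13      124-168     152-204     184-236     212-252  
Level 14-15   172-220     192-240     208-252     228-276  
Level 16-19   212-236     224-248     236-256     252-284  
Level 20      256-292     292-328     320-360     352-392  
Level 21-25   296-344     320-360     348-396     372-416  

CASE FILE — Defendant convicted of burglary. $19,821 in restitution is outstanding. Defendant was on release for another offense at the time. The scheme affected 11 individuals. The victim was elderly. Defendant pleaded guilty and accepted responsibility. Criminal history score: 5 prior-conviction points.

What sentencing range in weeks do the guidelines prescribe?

88-128 weeks

Base offense level for burglary: 2.
R1 applies (level before this adjustment is 2 < 19, so +3): 2 + 3 = 5.
R2 applies: 5 − 1 = 4.
R3 applies: 4 + 2 = 6.
R4 applies: 6 + 2 = 8.
R5 applies: 8 + 1 = 9.
Final offense level: 9.
Criminal history: 5 prior points → Category 3 (5-7).
Level 9 falls in the 3-11 band.
Grid: Level 3-11 × Category 3 = 88-128 weeks.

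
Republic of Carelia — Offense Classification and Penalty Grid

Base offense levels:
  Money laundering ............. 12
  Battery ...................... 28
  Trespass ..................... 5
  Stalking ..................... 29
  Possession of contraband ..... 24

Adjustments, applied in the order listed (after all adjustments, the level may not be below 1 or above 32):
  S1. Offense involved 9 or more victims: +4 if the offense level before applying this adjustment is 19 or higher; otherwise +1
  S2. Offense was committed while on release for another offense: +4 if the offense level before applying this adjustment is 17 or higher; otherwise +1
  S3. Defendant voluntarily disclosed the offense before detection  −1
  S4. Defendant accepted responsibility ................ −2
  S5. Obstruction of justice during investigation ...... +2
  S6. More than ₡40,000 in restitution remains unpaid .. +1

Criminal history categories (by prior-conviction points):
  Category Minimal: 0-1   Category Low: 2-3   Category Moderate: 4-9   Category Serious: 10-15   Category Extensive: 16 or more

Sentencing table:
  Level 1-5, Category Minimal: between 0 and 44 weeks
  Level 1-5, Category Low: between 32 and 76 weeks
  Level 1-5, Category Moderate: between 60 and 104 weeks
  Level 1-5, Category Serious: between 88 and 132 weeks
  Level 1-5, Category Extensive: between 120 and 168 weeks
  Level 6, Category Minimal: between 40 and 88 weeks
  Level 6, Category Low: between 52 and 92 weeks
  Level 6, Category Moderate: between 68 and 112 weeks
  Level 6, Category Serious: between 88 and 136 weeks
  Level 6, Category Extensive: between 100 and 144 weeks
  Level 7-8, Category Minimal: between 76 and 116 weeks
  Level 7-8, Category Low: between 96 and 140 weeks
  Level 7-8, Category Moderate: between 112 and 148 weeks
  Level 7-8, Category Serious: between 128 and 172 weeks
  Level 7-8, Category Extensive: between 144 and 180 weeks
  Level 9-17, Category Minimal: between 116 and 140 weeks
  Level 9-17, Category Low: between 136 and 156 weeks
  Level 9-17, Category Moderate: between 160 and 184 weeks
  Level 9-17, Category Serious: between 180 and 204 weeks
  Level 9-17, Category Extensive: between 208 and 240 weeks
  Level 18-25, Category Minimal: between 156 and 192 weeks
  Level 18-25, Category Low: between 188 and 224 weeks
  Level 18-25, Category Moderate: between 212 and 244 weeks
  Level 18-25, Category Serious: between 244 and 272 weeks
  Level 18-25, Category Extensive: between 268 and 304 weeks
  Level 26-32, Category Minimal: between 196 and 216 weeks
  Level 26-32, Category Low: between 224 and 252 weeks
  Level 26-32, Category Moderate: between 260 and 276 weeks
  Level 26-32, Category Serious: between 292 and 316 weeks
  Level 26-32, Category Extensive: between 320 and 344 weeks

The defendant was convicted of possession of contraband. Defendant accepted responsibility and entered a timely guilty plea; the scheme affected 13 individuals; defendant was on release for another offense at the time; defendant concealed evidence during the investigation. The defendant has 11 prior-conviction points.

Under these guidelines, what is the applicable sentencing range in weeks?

292-316 weeks

Base offense level for possession of contraband: 24.
S1 applies (level before this adjustment is 24 ≥ 19, so +4): 24 + 4 = 28.
S2 applies (level before this adjustment is 28 ≥ 17, so +4): 28 + 4 = 32.
S4 applies: 32 − 2 = 30.
S5 applies: 30 + 2 = 32.
S6 does not apply.
Final offense level: 32.
Criminal history: 11 prior points → Category Serious (10-15).
Level 32 falls in the 26-32 band.
Grid: Level 26-32 × Category Serious = 292-316 weeks.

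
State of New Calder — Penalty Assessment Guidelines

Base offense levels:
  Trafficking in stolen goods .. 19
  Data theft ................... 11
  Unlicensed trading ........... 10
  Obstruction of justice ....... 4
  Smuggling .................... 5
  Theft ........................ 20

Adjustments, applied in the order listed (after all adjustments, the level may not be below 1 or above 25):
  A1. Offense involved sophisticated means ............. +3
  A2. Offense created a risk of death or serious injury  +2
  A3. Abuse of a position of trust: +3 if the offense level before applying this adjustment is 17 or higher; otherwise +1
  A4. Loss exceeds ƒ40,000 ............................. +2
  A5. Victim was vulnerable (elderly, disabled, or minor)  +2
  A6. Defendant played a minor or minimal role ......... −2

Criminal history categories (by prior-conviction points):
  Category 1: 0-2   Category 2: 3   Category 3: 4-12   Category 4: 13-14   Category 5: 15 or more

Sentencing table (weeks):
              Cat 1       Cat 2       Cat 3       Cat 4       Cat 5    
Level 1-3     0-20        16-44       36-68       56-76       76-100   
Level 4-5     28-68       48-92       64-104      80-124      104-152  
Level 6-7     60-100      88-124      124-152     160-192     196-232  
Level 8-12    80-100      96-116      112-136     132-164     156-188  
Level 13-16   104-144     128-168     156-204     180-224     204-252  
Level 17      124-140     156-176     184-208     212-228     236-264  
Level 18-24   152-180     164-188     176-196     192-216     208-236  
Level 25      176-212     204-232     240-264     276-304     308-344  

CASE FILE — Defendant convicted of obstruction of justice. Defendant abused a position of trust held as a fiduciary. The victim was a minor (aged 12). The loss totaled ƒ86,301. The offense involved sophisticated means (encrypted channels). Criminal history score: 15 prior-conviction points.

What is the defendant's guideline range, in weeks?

156-188 weeks

Base offense level for obstruction of justice: 4.
A1 applies: 4 + 3 = 7.
A2 does not apply.
A3 applies (level before this adjustment is 7 < 17, so +1): 7 + 1 = 8.
A4 applies: 8 + 2 = 10.
A5 applies: 10 + 2 = 12.
Final offense level: 12.
Criminal history: 15 prior points → Category 5 (15+).
Level 12 falls in the 8-12 band.
Grid: Level 8-12 × Category 5 = 156-188 weeks.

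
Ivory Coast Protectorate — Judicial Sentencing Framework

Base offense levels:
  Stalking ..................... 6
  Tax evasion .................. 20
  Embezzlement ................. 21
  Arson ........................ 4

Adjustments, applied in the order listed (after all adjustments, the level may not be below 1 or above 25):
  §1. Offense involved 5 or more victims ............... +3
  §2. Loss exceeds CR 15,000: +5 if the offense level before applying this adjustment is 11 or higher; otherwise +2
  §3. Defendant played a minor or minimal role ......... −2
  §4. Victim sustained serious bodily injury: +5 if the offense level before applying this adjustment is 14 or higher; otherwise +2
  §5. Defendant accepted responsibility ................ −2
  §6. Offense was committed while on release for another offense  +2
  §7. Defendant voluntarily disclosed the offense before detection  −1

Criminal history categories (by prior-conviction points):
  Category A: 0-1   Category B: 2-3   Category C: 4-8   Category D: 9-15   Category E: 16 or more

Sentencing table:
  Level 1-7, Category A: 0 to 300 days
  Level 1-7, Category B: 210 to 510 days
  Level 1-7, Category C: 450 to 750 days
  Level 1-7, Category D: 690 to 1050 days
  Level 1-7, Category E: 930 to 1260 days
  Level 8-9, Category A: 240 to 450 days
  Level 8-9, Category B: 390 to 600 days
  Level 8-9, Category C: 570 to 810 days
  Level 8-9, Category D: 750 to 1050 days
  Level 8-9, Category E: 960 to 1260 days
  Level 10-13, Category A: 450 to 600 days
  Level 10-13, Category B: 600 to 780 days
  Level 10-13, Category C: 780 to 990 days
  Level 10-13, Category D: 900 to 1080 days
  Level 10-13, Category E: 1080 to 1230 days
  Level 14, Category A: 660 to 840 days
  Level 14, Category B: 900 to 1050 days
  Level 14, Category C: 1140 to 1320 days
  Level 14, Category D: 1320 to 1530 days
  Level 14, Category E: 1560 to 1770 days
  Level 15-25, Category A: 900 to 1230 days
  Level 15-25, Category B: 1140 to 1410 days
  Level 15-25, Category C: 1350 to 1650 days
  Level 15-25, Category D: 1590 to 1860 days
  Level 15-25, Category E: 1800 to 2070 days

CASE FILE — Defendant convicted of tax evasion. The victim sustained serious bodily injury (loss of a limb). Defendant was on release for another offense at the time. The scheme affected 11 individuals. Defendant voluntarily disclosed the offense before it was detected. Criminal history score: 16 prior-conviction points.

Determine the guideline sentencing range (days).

1800-2070 days

Base offense level for tax evasion: 20.
§1 applies: 20 + 3 = 23.
§4 applies (level before this adjustment is 23 ≥ 14, so +5): 23 + 5 = 28.
§5 does not apply.
§6 applies: 28 + 2 = 30.
§7 applies: 30 − 1 = 29.
Level 29 exceeds the maximum of 25; capped at 25.
Final offense level: 25.
Criminal history: 16 prior points → Category E (16+).
Level 25 falls in the 15-25 band.
Grid: Level 15-25 × Category E = 1800-2070 days.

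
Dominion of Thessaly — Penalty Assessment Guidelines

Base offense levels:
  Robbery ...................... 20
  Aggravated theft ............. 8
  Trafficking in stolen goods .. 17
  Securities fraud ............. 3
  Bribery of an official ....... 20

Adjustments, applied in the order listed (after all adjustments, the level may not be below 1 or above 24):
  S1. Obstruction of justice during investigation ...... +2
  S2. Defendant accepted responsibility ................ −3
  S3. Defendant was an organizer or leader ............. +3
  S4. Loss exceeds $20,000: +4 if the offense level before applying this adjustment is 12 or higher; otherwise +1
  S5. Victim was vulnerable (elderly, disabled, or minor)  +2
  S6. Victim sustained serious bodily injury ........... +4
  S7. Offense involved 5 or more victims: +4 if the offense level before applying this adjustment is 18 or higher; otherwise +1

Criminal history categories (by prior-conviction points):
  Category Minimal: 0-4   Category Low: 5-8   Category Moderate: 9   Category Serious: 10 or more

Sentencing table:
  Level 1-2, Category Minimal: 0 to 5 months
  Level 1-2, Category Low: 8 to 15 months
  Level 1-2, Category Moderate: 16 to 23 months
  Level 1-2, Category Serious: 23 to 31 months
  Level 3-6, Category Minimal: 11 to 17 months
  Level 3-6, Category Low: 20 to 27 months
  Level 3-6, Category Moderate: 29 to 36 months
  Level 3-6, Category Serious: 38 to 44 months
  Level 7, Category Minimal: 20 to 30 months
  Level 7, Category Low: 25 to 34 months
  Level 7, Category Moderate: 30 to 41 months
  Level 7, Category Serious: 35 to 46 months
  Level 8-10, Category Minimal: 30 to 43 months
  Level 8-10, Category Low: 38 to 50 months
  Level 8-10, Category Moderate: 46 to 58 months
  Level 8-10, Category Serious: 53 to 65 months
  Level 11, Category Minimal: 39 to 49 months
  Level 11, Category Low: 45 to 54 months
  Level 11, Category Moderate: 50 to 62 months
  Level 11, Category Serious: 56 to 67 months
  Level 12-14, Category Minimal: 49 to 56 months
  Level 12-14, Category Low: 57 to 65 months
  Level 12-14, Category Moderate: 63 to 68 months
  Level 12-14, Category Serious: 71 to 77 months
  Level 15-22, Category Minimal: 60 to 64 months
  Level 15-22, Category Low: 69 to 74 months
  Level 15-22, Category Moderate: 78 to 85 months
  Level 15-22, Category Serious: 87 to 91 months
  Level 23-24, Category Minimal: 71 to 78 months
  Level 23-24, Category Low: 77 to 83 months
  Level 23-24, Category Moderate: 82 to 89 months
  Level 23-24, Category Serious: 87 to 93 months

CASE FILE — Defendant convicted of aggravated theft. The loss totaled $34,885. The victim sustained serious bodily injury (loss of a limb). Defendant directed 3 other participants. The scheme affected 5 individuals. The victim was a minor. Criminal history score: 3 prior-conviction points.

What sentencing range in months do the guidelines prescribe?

Base offense level for aggravated theft: 8.
S2 does not apply.
S3 applies: 8 + 3 = 11.
S4 applies (level before this adjustment is 11 < 12, so +1): 11 + 1 = 12.
S5 applies: 12 + 2 = 14.
S6 applies: 14 + 4 = 18.
S7 applies (level before this adjustment is 18 ≥ 18, so +4): 18 + 4 = 22.
Final offense level: 22.
Criminal history: 3 prior points → Category Minimal (0-4).
Level 22 falls in the 15-22 band.
Grid: Level 15-22 × Category Minimal = 60-64 months.

60-64 months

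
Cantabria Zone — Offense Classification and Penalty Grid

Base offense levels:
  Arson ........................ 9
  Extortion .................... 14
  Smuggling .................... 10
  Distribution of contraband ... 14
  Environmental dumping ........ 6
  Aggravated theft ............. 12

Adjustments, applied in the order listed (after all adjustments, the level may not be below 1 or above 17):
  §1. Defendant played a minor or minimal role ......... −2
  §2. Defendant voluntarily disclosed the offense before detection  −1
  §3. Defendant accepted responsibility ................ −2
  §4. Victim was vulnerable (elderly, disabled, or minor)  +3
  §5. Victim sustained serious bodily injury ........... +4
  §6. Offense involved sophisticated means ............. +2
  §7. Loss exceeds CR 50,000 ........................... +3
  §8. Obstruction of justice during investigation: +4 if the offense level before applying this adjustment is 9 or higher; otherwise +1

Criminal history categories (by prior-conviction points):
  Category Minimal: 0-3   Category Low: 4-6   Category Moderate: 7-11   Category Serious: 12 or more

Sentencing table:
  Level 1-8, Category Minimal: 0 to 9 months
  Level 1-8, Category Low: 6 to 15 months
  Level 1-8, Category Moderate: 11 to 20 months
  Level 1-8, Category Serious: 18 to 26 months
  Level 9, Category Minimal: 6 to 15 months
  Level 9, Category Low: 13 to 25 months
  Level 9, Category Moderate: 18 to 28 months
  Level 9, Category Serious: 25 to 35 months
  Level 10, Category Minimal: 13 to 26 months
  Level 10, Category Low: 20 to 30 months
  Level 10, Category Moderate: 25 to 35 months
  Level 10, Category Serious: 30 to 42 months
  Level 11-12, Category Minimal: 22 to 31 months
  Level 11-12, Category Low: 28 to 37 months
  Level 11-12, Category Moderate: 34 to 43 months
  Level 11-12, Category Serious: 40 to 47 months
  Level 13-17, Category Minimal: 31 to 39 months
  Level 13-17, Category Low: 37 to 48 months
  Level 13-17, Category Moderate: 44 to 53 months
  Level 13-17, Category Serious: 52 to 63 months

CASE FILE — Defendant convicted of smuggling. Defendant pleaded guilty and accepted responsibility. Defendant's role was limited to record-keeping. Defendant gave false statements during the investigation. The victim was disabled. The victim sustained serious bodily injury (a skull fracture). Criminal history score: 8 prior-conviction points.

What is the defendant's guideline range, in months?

Base offense level for smuggling: 10.
§1 applies: 10 − 2 = 8.
§2 does not apply.
§3 applies: 8 − 2 = 6.
§4 applies: 6 + 3 = 9.
§5 applies: 9 + 4 = 13.
§7 does not apply.
§8 applies (level before this adjustment is 13 ≥ 9, so +4): 13 + 4 = 17.
Final offense level: 17.
Criminal history: 8 prior points → Category Moderate (7-11).
Level 17 falls in the 13-17 band.
Grid: Level 13-17 × Category Moderate = 44-53 months.

44-53 months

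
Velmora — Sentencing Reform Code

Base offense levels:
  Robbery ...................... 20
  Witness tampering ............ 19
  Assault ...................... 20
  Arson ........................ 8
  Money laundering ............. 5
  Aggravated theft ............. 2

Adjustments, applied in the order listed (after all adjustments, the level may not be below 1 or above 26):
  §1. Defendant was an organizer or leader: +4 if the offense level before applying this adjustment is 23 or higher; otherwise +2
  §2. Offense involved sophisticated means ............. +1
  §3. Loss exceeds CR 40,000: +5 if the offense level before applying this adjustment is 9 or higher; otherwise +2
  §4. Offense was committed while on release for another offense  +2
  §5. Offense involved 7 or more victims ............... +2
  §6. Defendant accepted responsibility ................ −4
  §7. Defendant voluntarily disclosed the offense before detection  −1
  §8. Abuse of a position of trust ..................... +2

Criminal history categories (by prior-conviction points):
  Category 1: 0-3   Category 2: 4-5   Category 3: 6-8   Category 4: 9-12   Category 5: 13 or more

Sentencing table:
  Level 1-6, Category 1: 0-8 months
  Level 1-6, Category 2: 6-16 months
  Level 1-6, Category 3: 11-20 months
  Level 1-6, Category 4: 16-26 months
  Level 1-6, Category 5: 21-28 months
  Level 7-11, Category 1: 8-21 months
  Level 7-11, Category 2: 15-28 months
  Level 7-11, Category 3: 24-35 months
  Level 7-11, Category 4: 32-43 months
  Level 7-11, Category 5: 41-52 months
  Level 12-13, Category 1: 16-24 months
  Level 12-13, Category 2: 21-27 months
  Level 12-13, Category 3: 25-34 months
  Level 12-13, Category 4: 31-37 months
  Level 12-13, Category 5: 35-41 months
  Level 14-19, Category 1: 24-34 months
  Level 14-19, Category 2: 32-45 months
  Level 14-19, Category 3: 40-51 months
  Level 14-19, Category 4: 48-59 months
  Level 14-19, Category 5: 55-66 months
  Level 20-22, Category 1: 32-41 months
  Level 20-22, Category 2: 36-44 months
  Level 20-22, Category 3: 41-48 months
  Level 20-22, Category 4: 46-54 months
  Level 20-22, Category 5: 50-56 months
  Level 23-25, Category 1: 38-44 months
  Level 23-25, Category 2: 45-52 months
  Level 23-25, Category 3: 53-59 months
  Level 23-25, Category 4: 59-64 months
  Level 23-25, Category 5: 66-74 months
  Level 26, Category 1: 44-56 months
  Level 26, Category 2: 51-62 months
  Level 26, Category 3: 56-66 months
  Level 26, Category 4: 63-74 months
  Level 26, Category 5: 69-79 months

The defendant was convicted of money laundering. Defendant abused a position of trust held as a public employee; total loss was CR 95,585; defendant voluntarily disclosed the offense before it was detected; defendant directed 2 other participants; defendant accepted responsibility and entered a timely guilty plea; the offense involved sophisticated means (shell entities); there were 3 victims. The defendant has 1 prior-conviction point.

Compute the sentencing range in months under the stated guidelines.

Base offense level for money laundering: 5.
§1 applies (level before this adjustment is 5 < 23, so +2): 5 + 2 = 7.
§2 applies: 7 + 1 = 8.
§3 applies (level before this adjustment is 8 < 9, so +2): 8 + 2 = 10.
§6 applies: 10 − 4 = 6.
§7 applies: 6 − 1 = 5.
§8 applies: 5 + 2 = 7.
Final offense level: 7.
Criminal history: 1 prior point → Category 1 (0-3).
Level 7 falls in the 7-11 band.
Grid: Level 7-11 × Category 1 = 8-21 months.

8-21 months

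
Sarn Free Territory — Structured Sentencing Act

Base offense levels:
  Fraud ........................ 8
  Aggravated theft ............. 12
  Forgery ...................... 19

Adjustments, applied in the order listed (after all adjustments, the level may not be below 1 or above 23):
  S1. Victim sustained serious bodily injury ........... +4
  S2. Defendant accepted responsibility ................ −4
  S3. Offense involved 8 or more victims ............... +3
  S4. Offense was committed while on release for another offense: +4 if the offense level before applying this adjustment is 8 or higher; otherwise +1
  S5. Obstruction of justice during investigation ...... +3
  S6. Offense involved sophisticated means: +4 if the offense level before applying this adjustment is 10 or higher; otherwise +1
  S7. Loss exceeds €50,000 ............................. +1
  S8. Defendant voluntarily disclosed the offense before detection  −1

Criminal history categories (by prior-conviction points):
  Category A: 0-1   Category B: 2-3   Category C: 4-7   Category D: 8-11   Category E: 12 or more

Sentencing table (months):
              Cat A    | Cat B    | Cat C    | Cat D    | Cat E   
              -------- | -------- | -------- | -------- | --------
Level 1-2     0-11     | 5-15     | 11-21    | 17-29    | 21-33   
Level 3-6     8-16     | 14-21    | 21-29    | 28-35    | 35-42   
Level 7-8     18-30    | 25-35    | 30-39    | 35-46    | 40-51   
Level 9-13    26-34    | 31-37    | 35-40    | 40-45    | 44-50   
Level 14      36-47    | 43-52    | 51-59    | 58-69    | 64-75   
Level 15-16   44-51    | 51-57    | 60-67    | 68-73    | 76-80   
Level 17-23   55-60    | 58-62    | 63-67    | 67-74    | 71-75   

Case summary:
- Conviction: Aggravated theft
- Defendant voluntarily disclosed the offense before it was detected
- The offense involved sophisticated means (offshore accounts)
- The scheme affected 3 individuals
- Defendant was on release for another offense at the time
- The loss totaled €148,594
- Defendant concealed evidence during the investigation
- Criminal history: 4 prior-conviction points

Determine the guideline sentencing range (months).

63-67 months

Base offense level for aggravated theft: 12.
S1 does not apply.
S4 applies (level before this adjustment is 12 ≥ 8, so +4): 12 + 4 = 16.
S5 applies: 16 + 3 = 19.
S6 applies (level before this adjustment is 19 ≥ 10, so +4): 19 + 4 = 23.
S7 applies: 23 + 1 = 24.
S8 applies: 24 − 1 = 23.
Final offense level: 23.
Criminal history: 4 prior points → Category C (4-7).
Level 23 falls in the 17-23 band.
Grid: Level 17-23 × Category C = 63-67 months.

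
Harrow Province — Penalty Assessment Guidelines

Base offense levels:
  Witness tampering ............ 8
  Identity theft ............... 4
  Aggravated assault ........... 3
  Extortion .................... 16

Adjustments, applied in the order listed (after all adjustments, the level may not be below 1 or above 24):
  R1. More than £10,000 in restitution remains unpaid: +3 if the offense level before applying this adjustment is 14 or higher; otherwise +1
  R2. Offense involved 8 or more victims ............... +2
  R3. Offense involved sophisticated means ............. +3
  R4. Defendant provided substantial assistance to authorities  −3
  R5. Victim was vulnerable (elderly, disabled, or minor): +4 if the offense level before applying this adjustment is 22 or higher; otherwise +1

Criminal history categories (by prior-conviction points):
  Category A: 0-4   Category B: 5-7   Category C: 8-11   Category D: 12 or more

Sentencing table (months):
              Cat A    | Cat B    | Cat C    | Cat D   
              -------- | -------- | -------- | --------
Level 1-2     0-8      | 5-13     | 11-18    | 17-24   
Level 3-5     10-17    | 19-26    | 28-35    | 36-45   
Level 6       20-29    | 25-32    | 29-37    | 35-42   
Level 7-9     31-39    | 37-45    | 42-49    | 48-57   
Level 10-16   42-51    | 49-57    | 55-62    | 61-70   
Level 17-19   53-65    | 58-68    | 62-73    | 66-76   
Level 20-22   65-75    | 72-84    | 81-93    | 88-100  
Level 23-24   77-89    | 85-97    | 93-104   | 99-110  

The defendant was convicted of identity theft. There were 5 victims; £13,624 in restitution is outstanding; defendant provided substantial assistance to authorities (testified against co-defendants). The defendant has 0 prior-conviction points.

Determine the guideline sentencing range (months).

Base offense level for identity theft: 4.
R1 applies (level before this adjustment is 4 < 14, so +1): 4 + 1 = 5.
R3 does not apply.
R4 applies: 5 − 3 = 2.
Final offense level: 2.
Criminal history: 0 prior points → Category A (0-4).
Level 2 falls in the 1-2 band.
Grid: Level 1-2 × Category A = 0-8 months.

0-8 months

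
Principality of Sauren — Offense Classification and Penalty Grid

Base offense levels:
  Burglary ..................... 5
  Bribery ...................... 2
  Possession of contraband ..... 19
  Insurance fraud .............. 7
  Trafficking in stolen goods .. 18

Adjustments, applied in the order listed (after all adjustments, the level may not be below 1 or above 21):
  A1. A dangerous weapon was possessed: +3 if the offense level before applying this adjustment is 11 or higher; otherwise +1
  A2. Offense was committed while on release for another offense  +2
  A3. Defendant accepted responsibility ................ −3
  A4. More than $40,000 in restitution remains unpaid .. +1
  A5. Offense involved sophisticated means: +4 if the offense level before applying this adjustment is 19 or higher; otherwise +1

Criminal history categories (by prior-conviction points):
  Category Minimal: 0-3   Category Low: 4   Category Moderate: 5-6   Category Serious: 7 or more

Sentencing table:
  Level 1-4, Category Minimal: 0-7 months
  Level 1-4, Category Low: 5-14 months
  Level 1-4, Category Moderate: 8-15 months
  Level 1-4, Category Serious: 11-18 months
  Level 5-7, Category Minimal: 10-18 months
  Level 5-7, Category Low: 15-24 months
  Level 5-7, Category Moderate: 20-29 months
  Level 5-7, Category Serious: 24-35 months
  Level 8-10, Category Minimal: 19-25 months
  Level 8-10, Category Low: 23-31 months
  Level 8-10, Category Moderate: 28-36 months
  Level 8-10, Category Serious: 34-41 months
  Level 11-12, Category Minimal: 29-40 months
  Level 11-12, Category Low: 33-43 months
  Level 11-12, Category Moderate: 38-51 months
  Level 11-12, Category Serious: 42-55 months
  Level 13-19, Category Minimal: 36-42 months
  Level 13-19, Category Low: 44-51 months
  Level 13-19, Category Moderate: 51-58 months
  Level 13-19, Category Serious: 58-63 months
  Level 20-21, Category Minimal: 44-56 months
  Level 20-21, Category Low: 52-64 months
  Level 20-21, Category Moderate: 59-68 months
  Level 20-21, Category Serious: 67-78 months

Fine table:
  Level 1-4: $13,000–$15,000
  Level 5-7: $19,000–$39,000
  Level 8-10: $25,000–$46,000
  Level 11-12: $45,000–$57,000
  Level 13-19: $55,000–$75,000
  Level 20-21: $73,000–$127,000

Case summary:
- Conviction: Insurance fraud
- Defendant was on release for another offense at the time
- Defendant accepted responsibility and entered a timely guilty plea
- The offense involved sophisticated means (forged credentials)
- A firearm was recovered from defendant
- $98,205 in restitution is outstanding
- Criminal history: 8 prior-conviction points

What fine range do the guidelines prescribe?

Base offense level for insurance fraud: 7.
A1 applies (level before this adjustment is 7 < 11, so +1): 7 + 1 = 8.
A2 applies: 8 + 2 = 10.
A3 applies: 10 − 3 = 7.
A4 applies: 7 + 1 = 8.
A5 applies (level before this adjustment is 8 < 19, so +1): 8 + 1 = 9.
Final offense level: 9.
Level 9 falls in the 8-10 band.
Fine table: Level 8-10 → $25,000–$46,000.

$25,000–$46,000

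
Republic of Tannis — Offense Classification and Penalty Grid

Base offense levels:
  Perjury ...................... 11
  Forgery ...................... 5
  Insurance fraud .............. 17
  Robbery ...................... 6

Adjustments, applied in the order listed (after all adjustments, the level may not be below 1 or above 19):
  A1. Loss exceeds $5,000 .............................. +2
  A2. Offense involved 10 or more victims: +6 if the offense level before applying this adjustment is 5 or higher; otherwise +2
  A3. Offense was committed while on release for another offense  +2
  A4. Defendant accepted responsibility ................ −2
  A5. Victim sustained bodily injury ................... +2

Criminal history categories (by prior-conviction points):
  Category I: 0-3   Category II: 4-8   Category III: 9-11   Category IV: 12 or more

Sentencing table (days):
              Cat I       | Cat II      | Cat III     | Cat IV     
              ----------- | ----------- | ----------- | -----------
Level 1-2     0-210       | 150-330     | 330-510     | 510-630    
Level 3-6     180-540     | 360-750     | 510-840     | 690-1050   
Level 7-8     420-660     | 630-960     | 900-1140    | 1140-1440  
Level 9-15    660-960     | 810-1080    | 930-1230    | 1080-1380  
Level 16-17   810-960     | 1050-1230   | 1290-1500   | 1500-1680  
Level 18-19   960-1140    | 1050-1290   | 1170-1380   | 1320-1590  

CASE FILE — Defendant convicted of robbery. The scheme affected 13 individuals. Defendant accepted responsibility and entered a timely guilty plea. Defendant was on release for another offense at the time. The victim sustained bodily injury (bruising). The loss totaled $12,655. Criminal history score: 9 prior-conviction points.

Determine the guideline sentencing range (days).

Base offense level for robbery: 6.
A1 applies: 6 + 2 = 8.
A2 applies (level before this adjustment is 8 ≥ 5, so +6): 8 + 6 = 14.
A3 applies: 14 + 2 = 16.
A4 applies: 16 − 2 = 14.
A5 applies: 14 + 2 = 16.
Final offense level: 16.
Criminal history: 9 prior points → Category III (9-11).
Level 16 falls in the 16-17 band.
Grid: Level 16-17 × Category III = 1290-1500 days.

1290-1500 days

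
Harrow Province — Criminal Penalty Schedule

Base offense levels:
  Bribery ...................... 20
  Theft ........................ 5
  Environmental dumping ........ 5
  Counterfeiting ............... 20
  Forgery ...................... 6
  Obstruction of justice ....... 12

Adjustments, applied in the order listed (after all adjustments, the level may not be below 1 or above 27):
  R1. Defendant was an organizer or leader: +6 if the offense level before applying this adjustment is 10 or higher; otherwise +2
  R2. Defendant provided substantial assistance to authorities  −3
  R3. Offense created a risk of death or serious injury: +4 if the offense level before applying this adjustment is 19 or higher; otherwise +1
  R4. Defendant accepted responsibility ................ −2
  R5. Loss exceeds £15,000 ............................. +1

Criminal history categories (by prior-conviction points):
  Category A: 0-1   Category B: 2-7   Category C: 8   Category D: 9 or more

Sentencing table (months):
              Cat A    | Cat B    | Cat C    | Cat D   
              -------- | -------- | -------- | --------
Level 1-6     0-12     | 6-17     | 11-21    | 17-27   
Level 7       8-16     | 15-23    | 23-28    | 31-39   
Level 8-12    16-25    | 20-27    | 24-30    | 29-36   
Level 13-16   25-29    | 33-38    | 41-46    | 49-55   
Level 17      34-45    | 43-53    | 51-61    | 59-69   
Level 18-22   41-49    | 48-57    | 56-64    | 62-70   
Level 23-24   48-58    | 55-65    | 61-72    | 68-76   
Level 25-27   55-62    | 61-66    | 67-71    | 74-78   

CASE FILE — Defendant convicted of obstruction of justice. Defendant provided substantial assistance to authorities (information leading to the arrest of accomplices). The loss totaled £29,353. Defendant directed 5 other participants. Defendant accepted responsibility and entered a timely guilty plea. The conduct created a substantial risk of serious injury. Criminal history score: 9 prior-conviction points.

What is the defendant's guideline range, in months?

Base offense level for obstruction of justice: 12.
R1 applies (level before this adjustment is 12 ≥ 10, so +6): 12 + 6 = 18.
R2 applies: 18 − 3 = 15.
R3 applies (level before this adjustment is 15 < 19, so +1): 15 + 1 = 16.
R4 applies: 16 − 2 = 14.
R5 applies: 14 + 1 = 15.
Final offense level: 15.
Criminal history: 9 prior points → Category D (9+).
Level 15 falls in the 13-16 band.
Grid: Level 13-16 × Category D = 49-55 months.

49-55 months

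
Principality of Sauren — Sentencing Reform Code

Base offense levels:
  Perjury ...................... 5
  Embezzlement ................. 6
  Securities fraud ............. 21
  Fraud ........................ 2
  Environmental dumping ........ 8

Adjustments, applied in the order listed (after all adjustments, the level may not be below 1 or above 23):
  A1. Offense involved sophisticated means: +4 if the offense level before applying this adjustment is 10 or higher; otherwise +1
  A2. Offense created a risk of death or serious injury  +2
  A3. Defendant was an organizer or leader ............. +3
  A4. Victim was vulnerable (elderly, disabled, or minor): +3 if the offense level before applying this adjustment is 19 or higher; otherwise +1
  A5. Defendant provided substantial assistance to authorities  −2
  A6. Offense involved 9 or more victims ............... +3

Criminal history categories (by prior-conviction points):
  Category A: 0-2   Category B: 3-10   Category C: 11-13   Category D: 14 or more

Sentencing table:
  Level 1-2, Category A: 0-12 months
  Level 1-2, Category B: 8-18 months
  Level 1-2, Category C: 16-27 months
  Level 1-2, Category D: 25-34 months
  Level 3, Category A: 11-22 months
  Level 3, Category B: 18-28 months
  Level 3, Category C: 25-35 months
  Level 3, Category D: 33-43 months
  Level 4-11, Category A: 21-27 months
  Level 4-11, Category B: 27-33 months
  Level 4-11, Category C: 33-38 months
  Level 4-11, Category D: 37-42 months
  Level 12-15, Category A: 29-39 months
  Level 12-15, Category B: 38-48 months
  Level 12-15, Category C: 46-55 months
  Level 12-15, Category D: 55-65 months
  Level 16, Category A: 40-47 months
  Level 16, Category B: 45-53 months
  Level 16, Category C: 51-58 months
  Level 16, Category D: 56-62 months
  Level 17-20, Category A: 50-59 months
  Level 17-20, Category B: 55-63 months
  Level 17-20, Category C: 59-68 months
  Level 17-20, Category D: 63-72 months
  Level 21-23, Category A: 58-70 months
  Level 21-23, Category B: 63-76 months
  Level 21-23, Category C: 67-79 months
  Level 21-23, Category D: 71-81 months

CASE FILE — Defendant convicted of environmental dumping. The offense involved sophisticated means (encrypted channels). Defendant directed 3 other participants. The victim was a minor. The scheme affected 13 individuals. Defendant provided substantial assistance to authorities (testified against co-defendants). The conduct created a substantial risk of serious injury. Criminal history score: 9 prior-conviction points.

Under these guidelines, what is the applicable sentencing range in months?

45-53 months

Base offense level for environmental dumping: 8.
A1 applies (level before this adjustment is 8 < 10, so +1): 8 + 1 = 9.
A2 applies: 9 + 2 = 11.
A3 applies: 11 + 3 = 14.
A4 applies (level before this adjustment is 14 < 19, so +1): 14 + 1 = 15.
A5 applies: 15 − 2 = 13.
A6 applies: 13 + 3 = 16.
Final offense level: 16.
Criminal history: 9 prior points → Category B (3-10).
Level 16 falls in the 16 band.
Grid: Level 16 × Category B = 45-53 months.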